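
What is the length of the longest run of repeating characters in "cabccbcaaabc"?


Input: "cabccbcaaabc"
Scanning for longest run:
  Position 1 ('a'): new char, reset run to 1
  Position 2 ('b'): new char, reset run to 1
  Position 3 ('c'): new char, reset run to 1
  Position 4 ('c'): continues run of 'c', length=2
  Position 5 ('b'): new char, reset run to 1
  Position 6 ('c'): new char, reset run to 1
  Position 7 ('a'): new char, reset run to 1
  Position 8 ('a'): continues run of 'a', length=2
  Position 9 ('a'): continues run of 'a', length=3
  Position 10 ('b'): new char, reset run to 1
  Position 11 ('c'): new char, reset run to 1
Longest run: 'a' with length 3

3


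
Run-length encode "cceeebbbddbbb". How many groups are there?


Input: cceeebbbddbbb
Scanning for consecutive runs:
  Group 1: 'c' x 2 (positions 0-1)
  Group 2: 'e' x 3 (positions 2-4)
  Group 3: 'b' x 3 (positions 5-7)
  Group 4: 'd' x 2 (positions 8-9)
  Group 5: 'b' x 3 (positions 10-12)
Total groups: 5

5


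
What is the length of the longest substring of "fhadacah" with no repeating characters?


Input: "fhadacah"
Sliding window (track last position of each char):
  Position 0 ('f'): window [0,0] length 1 -- new best
  Position 1 ('h'): window [0,1] length 2 -- new best
  Position 2 ('a'): window [0,2] length 3 -- new best
  Position 3 ('d'): window [0,3] length 4 -- new best
  Position 4 ('a'): repeat (last at 2), move window start to 3
  Position 4 ('a'): window [3,4] length 2
  Position 5 ('c'): window [3,5] length 3
  Position 6 ('a'): repeat (last at 4), move window start to 5
  Position 6 ('a'): window [5,6] length 2
  Position 7 ('h'): window [5,7] length 3
Longest substring with no repeats: "fhad" with length 4

4


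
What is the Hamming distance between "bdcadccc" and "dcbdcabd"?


Comparing "bdcadccc" and "dcbdcabd" position by position:
  Position 0: 'b' vs 'd' => differ
  Position 1: 'd' vs 'c' => differ
  Position 2: 'c' vs 'b' => differ
  Position 3: 'a' vs 'd' => differ
  Position 4: 'd' vs 'c' => differ
  Position 5: 'c' vs 'a' => differ
  Position 6: 'c' vs 'b' => differ
  Position 7: 'c' vs 'd' => differ
Total differences (Hamming distance): 8

8


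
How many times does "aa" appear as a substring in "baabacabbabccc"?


Searching for "aa" in "baabacabbabccc"
Scanning each position:
  Position 0: "ba" => no
  Position 1: "aa" => MATCH
  Position 2: "ab" => no
  Position 3: "ba" => no
  Position 4: "ac" => no
  Position 5: "ca" => no
  Position 6: "ab" => no
  Position 7: "bb" => no
  Position 8: "ba" => no
  Position 9: "ab" => no
  Position 10: "bc" => no
  Position 11: "cc" => no
  Position 12: "cc" => no
Total occurrences: 1

1


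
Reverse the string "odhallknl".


Input: odhallknl
Reading characters right to left:
  Position 8: 'l'
  Position 7: 'n'
  Position 6: 'k'
  Position 5: 'l'
  Position 4: 'l'
  Position 3: 'a'
  Position 2: 'h'
  Position 1: 'd'
  Position 0: 'o'
Reversed: lnkllahdo

lnkllahdo


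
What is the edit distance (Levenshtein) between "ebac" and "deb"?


Computing edit distance: "ebac" -> "deb"
DP table:
           d    e    b
      0    1    2    3
  e   1    1    1    2
  b   2    2    2    1
  a   3    3    3    2
  c   4    4    4    3
Edit distance = dp[4][3] = 3

3


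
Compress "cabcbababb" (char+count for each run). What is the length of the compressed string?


Input: cabcbababb
Runs:
  'c' x 1 => "c1"
  'a' x 1 => "a1"
  'b' x 1 => "b1"
  'c' x 1 => "c1"
  'b' x 1 => "b1"
  'a' x 1 => "a1"
  'b' x 1 => "b1"
  'a' x 1 => "a1"
  'b' x 2 => "b2"
Compressed: "c1a1b1c1b1a1b1a1b2"
Compressed length: 18

18


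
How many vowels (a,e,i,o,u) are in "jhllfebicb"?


Input: jhllfebicb
Checking each character:
  'j' at position 0: consonant
  'h' at position 1: consonant
  'l' at position 2: consonant
  'l' at position 3: consonant
  'f' at position 4: consonant
  'e' at position 5: vowel (running total: 1)
  'b' at position 6: consonant
  'i' at position 7: vowel (running total: 2)
  'c' at position 8: consonant
  'b' at position 9: consonant
Total vowels: 2

2


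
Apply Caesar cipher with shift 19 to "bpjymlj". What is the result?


Caesar cipher: shift "bpjymlj" by 19
  'b' (pos 1) + 19 = pos 20 = 'u'
  'p' (pos 15) + 19 = pos 8 = 'i'
  'j' (pos 9) + 19 = pos 2 = 'c'
  'y' (pos 24) + 19 = pos 17 = 'r'
  'm' (pos 12) + 19 = pos 5 = 'f'
  'l' (pos 11) + 19 = pos 4 = 'e'
  'j' (pos 9) + 19 = pos 2 = 'c'
Result: uicrfec

uicrfec


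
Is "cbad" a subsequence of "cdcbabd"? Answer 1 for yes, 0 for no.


Check if "cbad" is a subsequence of "cdcbabd"
Greedy scan:
  Position 0 ('c'): matches sub[0] = 'c'
  Position 1 ('d'): no match needed
  Position 2 ('c'): no match needed
  Position 3 ('b'): matches sub[1] = 'b'
  Position 4 ('a'): matches sub[2] = 'a'
  Position 5 ('b'): no match needed
  Position 6 ('d'): matches sub[3] = 'd'
All 4 characters matched => is a subsequence

1


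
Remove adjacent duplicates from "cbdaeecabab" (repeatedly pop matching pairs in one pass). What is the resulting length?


Input: cbdaeecabab
Stack-based adjacent duplicate removal:
  Read 'c': push. Stack: c
  Read 'b': push. Stack: cb
  Read 'd': push. Stack: cbd
  Read 'a': push. Stack: cbda
  Read 'e': push. Stack: cbdae
  Read 'e': matches stack top 'e' => pop. Stack: cbda
  Read 'c': push. Stack: cbdac
  Read 'a': push. Stack: cbdaca
  Read 'b': push. Stack: cbdacab
  Read 'a': push. Stack: cbdacaba
  Read 'b': push. Stack: cbdacabab
Final stack: "cbdacabab" (length 9)

9


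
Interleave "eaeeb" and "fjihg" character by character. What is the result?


Interleaving "eaeeb" and "fjihg":
  Position 0: 'e' from first, 'f' from second => "ef"
  Position 1: 'a' from first, 'j' from second => "aj"
  Position 2: 'e' from first, 'i' from second => "ei"
  Position 3: 'e' from first, 'h' from second => "eh"
  Position 4: 'b' from first, 'g' from second => "bg"
Result: efajeiehbg

efajeiehbg


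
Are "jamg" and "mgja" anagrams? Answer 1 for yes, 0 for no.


Strings: "jamg", "mgja"
Sorted first:  agjm
Sorted second: agjm
Sorted forms match => anagrams

1


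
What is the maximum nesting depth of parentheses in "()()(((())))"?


Input: "()()(((())))"
Tracking depth:
  Position 0 '(': depth becomes 1
  Position 1 ')': depth becomes 0
  Position 2 '(': depth becomes 1
  Position 3 ')': depth becomes 0
  Position 4 '(': depth becomes 1
  Position 5 '(': depth becomes 2
  Position 6 '(': depth becomes 3
  Position 7 '(': depth becomes 4
  Position 8 ')': depth becomes 3
  Position 9 ')': depth becomes 2
  Position 10 ')': depth becomes 1
  Position 11 ')': depth becomes 0
Maximum depth reached: 4

4


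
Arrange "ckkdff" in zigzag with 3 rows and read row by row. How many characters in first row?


Zigzag "ckkdff" into 3 rows:
Placing characters:
  'c' => row 0
  'k' => row 1
  'k' => row 2
  'd' => row 1
  'f' => row 0
  'f' => row 1
Rows:
  Row 0: "cf"
  Row 1: "kdf"
  Row 2: "k"
First row length: 2

2


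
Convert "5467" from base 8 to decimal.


Input: "5467" in base 8
Positional expansion:
  Digit '5' (value 5) x 8^3 = 2560
  Digit '4' (value 4) x 8^2 = 256
  Digit '6' (value 6) x 8^1 = 48
  Digit '7' (value 7) x 8^0 = 7
Sum = 2871

2871


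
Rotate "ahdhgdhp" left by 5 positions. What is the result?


Input: "ahdhgdhp", rotate left by 5
First 5 characters: "ahdhg"
Remaining characters: "dhp"
Concatenate remaining + first: "dhp" + "ahdhg" = "dhpahdhg"

dhpahdhg


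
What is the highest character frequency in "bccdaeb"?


Input: bccdaeb
Character counts:
  'a': 1
  'b': 2
  'c': 2
  'd': 1
  'e': 1
Maximum frequency: 2

2


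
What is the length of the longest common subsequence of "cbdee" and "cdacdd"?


LCS of "cbdee" and "cdacdd"
DP table:
           c    d    a    c    d    d
      0    0    0    0    0    0    0
  c   0    1    1    1    1    1    1
  b   0    1    1    1    1    1    1
  d   0    1    2    2    2    2    2
  e   0    1    2    2    2    2    2
  e   0    1    2    2    2    2    2
LCS length = dp[5][6] = 2

2


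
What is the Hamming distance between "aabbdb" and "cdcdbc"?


Comparing "aabbdb" and "cdcdbc" position by position:
  Position 0: 'a' vs 'c' => differ
  Position 1: 'a' vs 'd' => differ
  Position 2: 'b' vs 'c' => differ
  Position 3: 'b' vs 'd' => differ
  Position 4: 'd' vs 'b' => differ
  Position 5: 'b' vs 'c' => differ
Total differences (Hamming distance): 6

6


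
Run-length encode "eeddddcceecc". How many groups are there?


Input: eeddddcceecc
Scanning for consecutive runs:
  Group 1: 'e' x 2 (positions 0-1)
  Group 2: 'd' x 4 (positions 2-5)
  Group 3: 'c' x 2 (positions 6-7)
  Group 4: 'e' x 2 (positions 8-9)
  Group 5: 'c' x 2 (positions 10-11)
Total groups: 5

5


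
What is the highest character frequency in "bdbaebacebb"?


Input: bdbaebacebb
Character counts:
  'a': 2
  'b': 5
  'c': 1
  'd': 1
  'e': 2
Maximum frequency: 5

5


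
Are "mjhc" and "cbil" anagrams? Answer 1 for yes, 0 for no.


Strings: "mjhc", "cbil"
Sorted first:  chjm
Sorted second: bcil
Differ at position 0: 'c' vs 'b' => not anagrams

0


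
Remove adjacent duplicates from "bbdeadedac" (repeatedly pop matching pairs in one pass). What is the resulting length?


Input: bbdeadedac
Stack-based adjacent duplicate removal:
  Read 'b': push. Stack: b
  Read 'b': matches stack top 'b' => pop. Stack: (empty)
  Read 'd': push. Stack: d
  Read 'e': push. Stack: de
  Read 'a': push. Stack: dea
  Read 'd': push. Stack: dead
  Read 'e': push. Stack: deade
  Read 'd': push. Stack: deaded
  Read 'a': push. Stack: deadeda
  Read 'c': push. Stack: deadedac
Final stack: "deadedac" (length 8)

8


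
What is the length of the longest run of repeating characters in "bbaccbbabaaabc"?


Input: "bbaccbbabaaabc"
Scanning for longest run:
  Position 1 ('b'): continues run of 'b', length=2
  Position 2 ('a'): new char, reset run to 1
  Position 3 ('c'): new char, reset run to 1
  Position 4 ('c'): continues run of 'c', length=2
  Position 5 ('b'): new char, reset run to 1
  Position 6 ('b'): continues run of 'b', length=2
  Position 7 ('a'): new char, reset run to 1
  Position 8 ('b'): new char, reset run to 1
  Position 9 ('a'): new char, reset run to 1
  Position 10 ('a'): continues run of 'a', length=2
  Position 11 ('a'): continues run of 'a', length=3
  Position 12 ('b'): new char, reset run to 1
  Position 13 ('c'): new char, reset run to 1
Longest run: 'a' with length 3

3


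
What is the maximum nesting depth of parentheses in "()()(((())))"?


Input: "()()(((())))"
Tracking depth:
  Position 0 '(': depth becomes 1
  Position 1 ')': depth becomes 0
  Position 2 '(': depth becomes 1
  Position 3 ')': depth becomes 0
  Position 4 '(': depth becomes 1
  Position 5 '(': depth becomes 2
  Position 6 '(': depth becomes 3
  Position 7 '(': depth becomes 4
  Position 8 ')': depth becomes 3
  Position 9 ')': depth becomes 2
  Position 10 ')': depth becomes 1
  Position 11 ')': depth becomes 0
Maximum depth reached: 4

4


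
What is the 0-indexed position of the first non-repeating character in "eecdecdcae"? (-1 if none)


Input: eecdecdcae
Character frequencies:
  'a': 1
  'c': 3
  'd': 2
  'e': 4
Scanning left to right for freq == 1:
  Position 0 ('e'): freq=4, skip
  Position 1 ('e'): freq=4, skip
  Position 2 ('c'): freq=3, skip
  Position 3 ('d'): freq=2, skip
  Position 4 ('e'): freq=4, skip
  Position 5 ('c'): freq=3, skip
  Position 6 ('d'): freq=2, skip
  Position 7 ('c'): freq=3, skip
  Position 8 ('a'): unique! => answer = 8

8


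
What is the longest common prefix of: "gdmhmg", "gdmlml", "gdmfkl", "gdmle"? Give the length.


Words: gdmhmg, gdmlml, gdmfkl, gdmle
  Position 0: all 'g' => match
  Position 1: all 'd' => match
  Position 2: all 'm' => match
  Position 3: ('h', 'l', 'f', 'l') => mismatch, stop
LCP = "gdm" (length 3)

3


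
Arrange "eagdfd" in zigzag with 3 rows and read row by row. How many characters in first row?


Zigzag "eagdfd" into 3 rows:
Placing characters:
  'e' => row 0
  'a' => row 1
  'g' => row 2
  'd' => row 1
  'f' => row 0
  'd' => row 1
Rows:
  Row 0: "ef"
  Row 1: "add"
  Row 2: "g"
First row length: 2

2


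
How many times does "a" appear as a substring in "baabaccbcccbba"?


Searching for "a" in "baabaccbcccbba"
Scanning each position:
  Position 0: "b" => no
  Position 1: "a" => MATCH
  Position 2: "a" => MATCH
  Position 3: "b" => no
  Position 4: "a" => MATCH
  Position 5: "c" => no
  Position 6: "c" => no
  Position 7: "b" => no
  Position 8: "c" => no
  Position 9: "c" => no
  Position 10: "c" => no
  Position 11: "b" => no
  Position 12: "b" => no
  Position 13: "a" => MATCH
Total occurrences: 4

4


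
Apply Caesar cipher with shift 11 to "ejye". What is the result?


Caesar cipher: shift "ejye" by 11
  'e' (pos 4) + 11 = pos 15 = 'p'
  'j' (pos 9) + 11 = pos 20 = 'u'
  'y' (pos 24) + 11 = pos 9 = 'j'
  'e' (pos 4) + 11 = pos 15 = 'p'
Result: pujp

pujp


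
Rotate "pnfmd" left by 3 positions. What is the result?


Input: "pnfmd", rotate left by 3
First 3 characters: "pnf"
Remaining characters: "md"
Concatenate remaining + first: "md" + "pnf" = "mdpnf"

mdpnf


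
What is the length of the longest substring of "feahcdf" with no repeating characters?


Input: "feahcdf"
Sliding window (track last position of each char):
  Position 0 ('f'): window [0,0] length 1 -- new best
  Position 1 ('e'): window [0,1] length 2 -- new best
  Position 2 ('a'): window [0,2] length 3 -- new best
  Position 3 ('h'): window [0,3] length 4 -- new best
  Position 4 ('c'): window [0,4] length 5 -- new best
  Position 5 ('d'): window [0,5] length 6 -- new best
  Position 6 ('f'): repeat (last at 0), move window start to 1
  Position 6 ('f'): window [1,6] length 6
Longest substring with no repeats: "feahcd" with length 6

6


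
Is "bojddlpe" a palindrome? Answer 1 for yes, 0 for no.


Input: bojddlpe
Reversed: eplddjob
  Compare pos 0 ('b') with pos 7 ('e'): MISMATCH
  Compare pos 1 ('o') with pos 6 ('p'): MISMATCH
  Compare pos 2 ('j') with pos 5 ('l'): MISMATCH
  Compare pos 3 ('d') with pos 4 ('d'): match
Result: not a palindrome

0


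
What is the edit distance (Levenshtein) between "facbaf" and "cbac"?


Computing edit distance: "facbaf" -> "cbac"
DP table:
           c    b    a    c
      0    1    2    3    4
  f   1    1    2    3    4
  a   2    2    2    2    3
  c   3    2    3    3    2
  b   4    3    2    3    3
  a   5    4    3    2    3
  f   6    5    4    3    3
Edit distance = dp[6][4] = 3

3


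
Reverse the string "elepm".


Input: elepm
Reading characters right to left:
  Position 4: 'm'
  Position 3: 'p'
  Position 2: 'e'
  Position 1: 'l'
  Position 0: 'e'
Reversed: mpele

mpele


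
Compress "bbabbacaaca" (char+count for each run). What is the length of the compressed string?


Input: bbabbacaaca
Runs:
  'b' x 2 => "b2"
  'a' x 1 => "a1"
  'b' x 2 => "b2"
  'a' x 1 => "a1"
  'c' x 1 => "c1"
  'a' x 2 => "a2"
  'c' x 1 => "c1"
  'a' x 1 => "a1"
Compressed: "b2a1b2a1c1a2c1a1"
Compressed length: 16

16


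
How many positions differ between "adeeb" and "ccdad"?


Comparing "adeeb" and "ccdad" position by position:
  Position 0: 'a' vs 'c' => DIFFER
  Position 1: 'd' vs 'c' => DIFFER
  Position 2: 'e' vs 'd' => DIFFER
  Position 3: 'e' vs 'a' => DIFFER
  Position 4: 'b' vs 'd' => DIFFER
Positions that differ: 5

5


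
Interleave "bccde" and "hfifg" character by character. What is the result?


Interleaving "bccde" and "hfifg":
  Position 0: 'b' from first, 'h' from second => "bh"
  Position 1: 'c' from first, 'f' from second => "cf"
  Position 2: 'c' from first, 'i' from second => "ci"
  Position 3: 'd' from first, 'f' from second => "df"
  Position 4: 'e' from first, 'g' from second => "eg"
Result: bhcfcidfeg

bhcfcidfeg


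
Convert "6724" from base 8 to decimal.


Input: "6724" in base 8
Positional expansion:
  Digit '6' (value 6) x 8^3 = 3072
  Digit '7' (value 7) x 8^2 = 448
  Digit '2' (value 2) x 8^1 = 16
  Digit '4' (value 4) x 8^0 = 4
Sum = 3540

3540


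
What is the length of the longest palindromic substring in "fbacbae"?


Input: "fbacbae"
Checking substrings for palindromes:
  No multi-char palindromic substrings found
Longest palindromic substring: "f" with length 1

1


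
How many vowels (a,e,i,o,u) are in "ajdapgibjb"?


Input: ajdapgibjb
Checking each character:
  'a' at position 0: vowel (running total: 1)
  'j' at position 1: consonant
  'd' at position 2: consonant
  'a' at position 3: vowel (running total: 2)
  'p' at position 4: consonant
  'g' at position 5: consonant
  'i' at position 6: vowel (running total: 3)
  'b' at position 7: consonant
  'j' at position 8: consonant
  'b' at position 9: consonant
Total vowels: 3

3


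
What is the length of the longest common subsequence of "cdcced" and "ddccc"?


LCS of "cdcced" and "ddccc"
DP table:
           d    d    c    c    c
      0    0    0    0    0    0
  c   0    0    0    1    1    1
  d   0    1    1    1    1    1
  c   0    1    1    2    2    2
  c   0    1    1    2    3    3
  e   0    1    1    2    3    3
  d   0    1    2    2    3    3
LCS length = dp[6][5] = 3

3


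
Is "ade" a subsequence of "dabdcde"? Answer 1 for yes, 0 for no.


Check if "ade" is a subsequence of "dabdcde"
Greedy scan:
  Position 0 ('d'): no match needed
  Position 1 ('a'): matches sub[0] = 'a'
  Position 2 ('b'): no match needed
  Position 3 ('d'): matches sub[1] = 'd'
  Position 4 ('c'): no match needed
  Position 5 ('d'): no match needed
  Position 6 ('e'): matches sub[2] = 'e'
All 3 characters matched => is a subsequence

1


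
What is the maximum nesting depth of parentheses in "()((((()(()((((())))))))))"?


Input: "()((((()(()((((())))))))))"
Tracking depth:
  Position 0 '(': depth becomes 1
  Position 1 ')': depth becomes 0
  Position 2 '(': depth becomes 1
  Position 3 '(': depth becomes 2
  Position 4 '(': depth becomes 3
  Position 5 '(': depth becomes 4
  Position 6 '(': depth becomes 5
  Position 7 ')': depth becomes 4
  Position 8 '(': depth becomes 5
  Position 9 '(': depth becomes 6
  Position 10 ')': depth becomes 5
  Position 11 '(': depth becomes 6
  Position 12 '(': depth becomes 7
  Position 13 '(': depth becomes 8
  Position 14 '(': depth becomes 9
  Position 15 '(': depth becomes 10
  Position 16 ')': depth becomes 9
  Position 17 ')': depth becomes 8
  Position 18 ')': depth becomes 7
  Position 19 ')': depth becomes 6
  Position 20 ')': depth becomes 5
  Position 21 ')': depth becomes 4
  Position 22 ')': depth becomes 3
  Position 23 ')': depth becomes 2
  Position 24 ')': depth becomes 1
  Position 25 ')': depth becomes 0
Maximum depth reached: 10

10


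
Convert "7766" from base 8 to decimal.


Input: "7766" in base 8
Positional expansion:
  Digit '7' (value 7) x 8^3 = 3584
  Digit '7' (value 7) x 8^2 = 448
  Digit '6' (value 6) x 8^1 = 48
  Digit '6' (value 6) x 8^0 = 6
Sum = 4086

4086


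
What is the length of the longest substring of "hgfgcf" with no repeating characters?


Input: "hgfgcf"
Sliding window (track last position of each char):
  Position 0 ('h'): window [0,0] length 1 -- new best
  Position 1 ('g'): window [0,1] length 2 -- new best
  Position 2 ('f'): window [0,2] length 3 -- new best
  Position 3 ('g'): repeat (last at 1), move window start to 2
  Position 3 ('g'): window [2,3] length 2
  Position 4 ('c'): window [2,4] length 3
  Position 5 ('f'): repeat (last at 2), move window start to 3
  Position 5 ('f'): window [3,5] length 3
Longest substring with no repeats: "hgf" with length 3

3


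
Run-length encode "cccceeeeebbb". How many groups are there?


Input: cccceeeeebbb
Scanning for consecutive runs:
  Group 1: 'c' x 4 (positions 0-3)
  Group 2: 'e' x 5 (positions 4-8)
  Group 3: 'b' x 3 (positions 9-11)
Total groups: 3

3


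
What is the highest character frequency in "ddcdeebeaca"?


Input: ddcdeebeaca
Character counts:
  'a': 2
  'b': 1
  'c': 2
  'd': 3
  'e': 3
Maximum frequency: 3

3


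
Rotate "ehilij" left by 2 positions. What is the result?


Input: "ehilij", rotate left by 2
First 2 characters: "eh"
Remaining characters: "ilij"
Concatenate remaining + first: "ilij" + "eh" = "ilijeh"

ilijeh


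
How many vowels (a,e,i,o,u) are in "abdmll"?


Input: abdmll
Checking each character:
  'a' at position 0: vowel (running total: 1)
  'b' at position 1: consonant
  'd' at position 2: consonant
  'm' at position 3: consonant
  'l' at position 4: consonant
  'l' at position 5: consonant
Total vowels: 1

1


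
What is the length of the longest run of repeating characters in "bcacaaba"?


Input: "bcacaaba"
Scanning for longest run:
  Position 1 ('c'): new char, reset run to 1
  Position 2 ('a'): new char, reset run to 1
  Position 3 ('c'): new char, reset run to 1
  Position 4 ('a'): new char, reset run to 1
  Position 5 ('a'): continues run of 'a', length=2
  Position 6 ('b'): new char, reset run to 1
  Position 7 ('a'): new char, reset run to 1
Longest run: 'a' with length 2

2


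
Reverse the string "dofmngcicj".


Input: dofmngcicj
Reading characters right to left:
  Position 9: 'j'
  Position 8: 'c'
  Position 7: 'i'
  Position 6: 'c'
  Position 5: 'g'
  Position 4: 'n'
  Position 3: 'm'
  Position 2: 'f'
  Position 1: 'o'
  Position 0: 'd'
Reversed: jcicgnmfod

jcicgnmfod


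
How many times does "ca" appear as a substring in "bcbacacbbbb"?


Searching for "ca" in "bcbacacbbbb"
Scanning each position:
  Position 0: "bc" => no
  Position 1: "cb" => no
  Position 2: "ba" => no
  Position 3: "ac" => no
  Position 4: "ca" => MATCH
  Position 5: "ac" => no
  Position 6: "cb" => no
  Position 7: "bb" => no
  Position 8: "bb" => no
  Position 9: "bb" => no
Total occurrences: 1

1


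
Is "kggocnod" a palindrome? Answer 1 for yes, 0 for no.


Input: kggocnod
Reversed: doncoggk
  Compare pos 0 ('k') with pos 7 ('d'): MISMATCH
  Compare pos 1 ('g') with pos 6 ('o'): MISMATCH
  Compare pos 2 ('g') with pos 5 ('n'): MISMATCH
  Compare pos 3 ('o') with pos 4 ('c'): MISMATCH
Result: not a palindrome

0


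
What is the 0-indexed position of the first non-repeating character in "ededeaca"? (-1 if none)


Input: ededeaca
Character frequencies:
  'a': 2
  'c': 1
  'd': 2
  'e': 3
Scanning left to right for freq == 1:
  Position 0 ('e'): freq=3, skip
  Position 1 ('d'): freq=2, skip
  Position 2 ('e'): freq=3, skip
  Position 3 ('d'): freq=2, skip
  Position 4 ('e'): freq=3, skip
  Position 5 ('a'): freq=2, skip
  Position 6 ('c'): unique! => answer = 6

6


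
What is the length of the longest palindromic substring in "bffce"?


Input: "bffce"
Checking substrings for palindromes:
  [1:3] "ff" (len 2) => palindrome
Longest palindromic substring: "ff" with length 2

2


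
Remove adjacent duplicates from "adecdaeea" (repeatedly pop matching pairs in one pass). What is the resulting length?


Input: adecdaeea
Stack-based adjacent duplicate removal:
  Read 'a': push. Stack: a
  Read 'd': push. Stack: ad
  Read 'e': push. Stack: ade
  Read 'c': push. Stack: adec
  Read 'd': push. Stack: adecd
  Read 'a': push. Stack: adecda
  Read 'e': push. Stack: adecdae
  Read 'e': matches stack top 'e' => pop. Stack: adecda
  Read 'a': matches stack top 'a' => pop. Stack: adecd
Final stack: "adecd" (length 5)

5


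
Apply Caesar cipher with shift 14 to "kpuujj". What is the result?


Caesar cipher: shift "kpuujj" by 14
  'k' (pos 10) + 14 = pos 24 = 'y'
  'p' (pos 15) + 14 = pos 3 = 'd'
  'u' (pos 20) + 14 = pos 8 = 'i'
  'u' (pos 20) + 14 = pos 8 = 'i'
  'j' (pos 9) + 14 = pos 23 = 'x'
  'j' (pos 9) + 14 = pos 23 = 'x'
Result: ydiixx

ydiixx


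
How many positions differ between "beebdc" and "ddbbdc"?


Comparing "beebdc" and "ddbbdc" position by position:
  Position 0: 'b' vs 'd' => DIFFER
  Position 1: 'e' vs 'd' => DIFFER
  Position 2: 'e' vs 'b' => DIFFER
  Position 3: 'b' vs 'b' => same
  Position 4: 'd' vs 'd' => same
  Position 5: 'c' vs 'c' => same
Positions that differ: 3

3


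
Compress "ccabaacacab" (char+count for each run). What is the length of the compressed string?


Input: ccabaacacab
Runs:
  'c' x 2 => "c2"
  'a' x 1 => "a1"
  'b' x 1 => "b1"
  'a' x 2 => "a2"
  'c' x 1 => "c1"
  'a' x 1 => "a1"
  'c' x 1 => "c1"
  'a' x 1 => "a1"
  'b' x 1 => "b1"
Compressed: "c2a1b1a2c1a1c1a1b1"
Compressed length: 18

18


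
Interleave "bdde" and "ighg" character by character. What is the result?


Interleaving "bdde" and "ighg":
  Position 0: 'b' from first, 'i' from second => "bi"
  Position 1: 'd' from first, 'g' from second => "dg"
  Position 2: 'd' from first, 'h' from second => "dh"
  Position 3: 'e' from first, 'g' from second => "eg"
Result: bidgdheg

bidgdheg


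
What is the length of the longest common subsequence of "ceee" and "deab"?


LCS of "ceee" and "deab"
DP table:
           d    e    a    b
      0    0    0    0    0
  c   0    0    0    0    0
  e   0    0    1    1    1
  e   0    0    1    1    1
  e   0    0    1    1    1
LCS length = dp[4][4] = 1

1


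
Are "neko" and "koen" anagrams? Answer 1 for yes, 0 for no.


Strings: "neko", "koen"
Sorted first:  ekno
Sorted second: ekno
Sorted forms match => anagrams

1


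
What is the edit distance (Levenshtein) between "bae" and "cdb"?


Computing edit distance: "bae" -> "cdb"
DP table:
           c    d    b
      0    1    2    3
  b   1    1    2    2
  a   2    2    2    3
  e   3    3    3    3
Edit distance = dp[3][3] = 3

3


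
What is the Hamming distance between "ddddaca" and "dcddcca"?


Comparing "ddddaca" and "dcddcca" position by position:
  Position 0: 'd' vs 'd' => same
  Position 1: 'd' vs 'c' => differ
  Position 2: 'd' vs 'd' => same
  Position 3: 'd' vs 'd' => same
  Position 4: 'a' vs 'c' => differ
  Position 5: 'c' vs 'c' => same
  Position 6: 'a' vs 'a' => same
Total differences (Hamming distance): 2

2


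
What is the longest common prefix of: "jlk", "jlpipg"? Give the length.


Words: jlk, jlpipg
  Position 0: all 'j' => match
  Position 1: all 'l' => match
  Position 2: ('k', 'p') => mismatch, stop
LCP = "jl" (length 2)

2


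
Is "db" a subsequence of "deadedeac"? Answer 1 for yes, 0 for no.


Check if "db" is a subsequence of "deadedeac"
Greedy scan:
  Position 0 ('d'): matches sub[0] = 'd'
  Position 1 ('e'): no match needed
  Position 2 ('a'): no match needed
  Position 3 ('d'): no match needed
  Position 4 ('e'): no match needed
  Position 5 ('d'): no match needed
  Position 6 ('e'): no match needed
  Position 7 ('a'): no match needed
  Position 8 ('c'): no match needed
Only matched 1/2 characters => not a subsequence

0


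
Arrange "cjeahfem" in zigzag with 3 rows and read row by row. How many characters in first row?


Zigzag "cjeahfem" into 3 rows:
Placing characters:
  'c' => row 0
  'j' => row 1
  'e' => row 2
  'a' => row 1
  'h' => row 0
  'f' => row 1
  'e' => row 2
  'm' => row 1
Rows:
  Row 0: "ch"
  Row 1: "jafm"
  Row 2: "ee"
First row length: 2

2


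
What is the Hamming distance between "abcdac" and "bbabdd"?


Comparing "abcdac" and "bbabdd" position by position:
  Position 0: 'a' vs 'b' => differ
  Position 1: 'b' vs 'b' => same
  Position 2: 'c' vs 'a' => differ
  Position 3: 'd' vs 'b' => differ
  Position 4: 'a' vs 'd' => differ
  Position 5: 'c' vs 'd' => differ
Total differences (Hamming distance): 5

5


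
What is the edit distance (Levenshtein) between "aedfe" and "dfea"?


Computing edit distance: "aedfe" -> "dfea"
DP table:
           d    f    e    a
      0    1    2    3    4
  a   1    1    2    3    3
  e   2    2    2    2    3
  d   3    2    3    3    3
  f   4    3    2    3    4
  e   5    4    3    2    3
Edit distance = dp[5][4] = 3

3


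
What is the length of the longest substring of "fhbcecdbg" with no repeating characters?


Input: "fhbcecdbg"
Sliding window (track last position of each char):
  Position 0 ('f'): window [0,0] length 1 -- new best
  Position 1 ('h'): window [0,1] length 2 -- new best
  Position 2 ('b'): window [0,2] length 3 -- new best
  Position 3 ('c'): window [0,3] length 4 -- new best
  Position 4 ('e'): window [0,4] length 5 -- new best
  Position 5 ('c'): repeat (last at 3), move window start to 4
  Position 5 ('c'): window [4,5] length 2
  Position 6 ('d'): window [4,6] length 3
  Position 7 ('b'): window [4,7] length 4
  Position 8 ('g'): window [4,8] length 5
Longest substring with no repeats: "fhbce" with length 5

5


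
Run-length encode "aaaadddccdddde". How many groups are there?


Input: aaaadddccdddde
Scanning for consecutive runs:
  Group 1: 'a' x 4 (positions 0-3)
  Group 2: 'd' x 3 (positions 4-6)
  Group 3: 'c' x 2 (positions 7-8)
  Group 4: 'd' x 4 (positions 9-12)
  Group 5: 'e' x 1 (positions 13-13)
Total groups: 5

5


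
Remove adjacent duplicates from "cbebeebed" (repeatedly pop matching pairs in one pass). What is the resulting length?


Input: cbebeebed
Stack-based adjacent duplicate removal:
  Read 'c': push. Stack: c
  Read 'b': push. Stack: cb
  Read 'e': push. Stack: cbe
  Read 'b': push. Stack: cbeb
  Read 'e': push. Stack: cbebe
  Read 'e': matches stack top 'e' => pop. Stack: cbeb
  Read 'b': matches stack top 'b' => pop. Stack: cbe
  Read 'e': matches stack top 'e' => pop. Stack: cb
  Read 'd': push. Stack: cbd
Final stack: "cbd" (length 3)

3


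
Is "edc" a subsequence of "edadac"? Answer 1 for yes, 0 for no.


Check if "edc" is a subsequence of "edadac"
Greedy scan:
  Position 0 ('e'): matches sub[0] = 'e'
  Position 1 ('d'): matches sub[1] = 'd'
  Position 2 ('a'): no match needed
  Position 3 ('d'): no match needed
  Position 4 ('a'): no match needed
  Position 5 ('c'): matches sub[2] = 'c'
All 3 characters matched => is a subsequence

1


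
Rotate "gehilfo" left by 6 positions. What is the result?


Input: "gehilfo", rotate left by 6
First 6 characters: "gehilf"
Remaining characters: "o"
Concatenate remaining + first: "o" + "gehilf" = "ogehilf"

ogehilf


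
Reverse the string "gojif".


Input: gojif
Reading characters right to left:
  Position 4: 'f'
  Position 3: 'i'
  Position 2: 'j'
  Position 1: 'o'
  Position 0: 'g'
Reversed: fijog

fijog


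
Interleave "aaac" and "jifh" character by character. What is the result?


Interleaving "aaac" and "jifh":
  Position 0: 'a' from first, 'j' from second => "aj"
  Position 1: 'a' from first, 'i' from second => "ai"
  Position 2: 'a' from first, 'f' from second => "af"
  Position 3: 'c' from first, 'h' from second => "ch"
Result: ajaiafch

ajaiafch


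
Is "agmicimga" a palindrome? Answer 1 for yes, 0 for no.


Input: agmicimga
Reversed: agmicimga
  Compare pos 0 ('a') with pos 8 ('a'): match
  Compare pos 1 ('g') with pos 7 ('g'): match
  Compare pos 2 ('m') with pos 6 ('m'): match
  Compare pos 3 ('i') with pos 5 ('i'): match
Result: palindrome

1


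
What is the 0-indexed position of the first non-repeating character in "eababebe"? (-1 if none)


Input: eababebe
Character frequencies:
  'a': 2
  'b': 3
  'e': 3
Scanning left to right for freq == 1:
  Position 0 ('e'): freq=3, skip
  Position 1 ('a'): freq=2, skip
  Position 2 ('b'): freq=3, skip
  Position 3 ('a'): freq=2, skip
  Position 4 ('b'): freq=3, skip
  Position 5 ('e'): freq=3, skip
  Position 6 ('b'): freq=3, skip
  Position 7 ('e'): freq=3, skip
  No unique character found => answer = -1

-1


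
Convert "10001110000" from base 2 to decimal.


Input: "10001110000" in base 2
Positional expansion:
  Digit '1' (value 1) x 2^10 = 1024
  Digit '0' (value 0) x 2^9 = 0
  Digit '0' (value 0) x 2^8 = 0
  Digit '0' (value 0) x 2^7 = 0
  Digit '1' (value 1) x 2^6 = 64
  Digit '1' (value 1) x 2^5 = 32
  Digit '1' (value 1) x 2^4 = 16
  Digit '0' (value 0) x 2^3 = 0
  Digit '0' (value 0) x 2^2 = 0
  Digit '0' (value 0) x 2^1 = 0
  Digit '0' (value 0) x 2^0 = 0
Sum = 1136

1136


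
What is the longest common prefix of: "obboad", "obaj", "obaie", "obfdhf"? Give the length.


Words: obboad, obaj, obaie, obfdhf
  Position 0: all 'o' => match
  Position 1: all 'b' => match
  Position 2: ('b', 'a', 'a', 'f') => mismatch, stop
LCP = "ob" (length 2)

2


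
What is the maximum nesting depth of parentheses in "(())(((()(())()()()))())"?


Input: "(())(((()(())()()()))())"
Tracking depth:
  Position 0 '(': depth becomes 1
  Position 1 '(': depth becomes 2
  Position 2 ')': depth becomes 1
  Position 3 ')': depth becomes 0
  Position 4 '(': depth becomes 1
  Position 5 '(': depth becomes 2
  Position 6 '(': depth becomes 3
  Position 7 '(': depth becomes 4
  Position 8 ')': depth becomes 3
  Position 9 '(': depth becomes 4
  Position 10 '(': depth becomes 5
  Position 11 ')': depth becomes 4
  Position 12 ')': depth becomes 3
  Position 13 '(': depth becomes 4
  Position 14 ')': depth becomes 3
  Position 15 '(': depth becomes 4
  Position 16 ')': depth becomes 3
  Position 17 '(': depth becomes 4
  Position 18 ')': depth becomes 3
  Position 19 ')': depth becomes 2
  Position 20 ')': depth becomes 1
  Position 21 '(': depth becomes 2
  Position 22 ')': depth becomes 1
  Position 23 ')': depth becomes 0
Maximum depth reached: 5

5


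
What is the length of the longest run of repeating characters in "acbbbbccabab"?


Input: "acbbbbccabab"
Scanning for longest run:
  Position 1 ('c'): new char, reset run to 1
  Position 2 ('b'): new char, reset run to 1
  Position 3 ('b'): continues run of 'b', length=2
  Position 4 ('b'): continues run of 'b', length=3
  Position 5 ('b'): continues run of 'b', length=4
  Position 6 ('c'): new char, reset run to 1
  Position 7 ('c'): continues run of 'c', length=2
  Position 8 ('a'): new char, reset run to 1
  Position 9 ('b'): new char, reset run to 1
  Position 10 ('a'): new char, reset run to 1
  Position 11 ('b'): new char, reset run to 1
Longest run: 'b' with length 4

4


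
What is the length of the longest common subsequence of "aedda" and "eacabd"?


LCS of "aedda" and "eacabd"
DP table:
           e    a    c    a    b    d
      0    0    0    0    0    0    0
  a   0    0    1    1    1    1    1
  e   0    1    1    1    1    1    1
  d   0    1    1    1    1    1    2
  d   0    1    1    1    1    1    2
  a   0    1    2    2    2    2    2
LCS length = dp[5][6] = 2

2


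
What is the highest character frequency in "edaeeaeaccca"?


Input: edaeeaeaccca
Character counts:
  'a': 4
  'c': 3
  'd': 1
  'e': 4
Maximum frequency: 4

4


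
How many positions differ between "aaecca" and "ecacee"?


Comparing "aaecca" and "ecacee" position by position:
  Position 0: 'a' vs 'e' => DIFFER
  Position 1: 'a' vs 'c' => DIFFER
  Position 2: 'e' vs 'a' => DIFFER
  Position 3: 'c' vs 'c' => same
  Position 4: 'c' vs 'e' => DIFFER
  Position 5: 'a' vs 'e' => DIFFER
Positions that differ: 5

5


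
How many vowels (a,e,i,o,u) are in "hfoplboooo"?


Input: hfoplboooo
Checking each character:
  'h' at position 0: consonant
  'f' at position 1: consonant
  'o' at position 2: vowel (running total: 1)
  'p' at position 3: consonant
  'l' at position 4: consonant
  'b' at position 5: consonant
  'o' at position 6: vowel (running total: 2)
  'o' at position 7: vowel (running total: 3)
  'o' at position 8: vowel (running total: 4)
  'o' at position 9: vowel (running total: 5)
Total vowels: 5

5


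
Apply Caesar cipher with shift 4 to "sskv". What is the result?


Caesar cipher: shift "sskv" by 4
  's' (pos 18) + 4 = pos 22 = 'w'
  's' (pos 18) + 4 = pos 22 = 'w'
  'k' (pos 10) + 4 = pos 14 = 'o'
  'v' (pos 21) + 4 = pos 25 = 'z'
Result: wwoz

wwoz


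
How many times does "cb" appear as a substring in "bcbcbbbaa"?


Searching for "cb" in "bcbcbbbaa"
Scanning each position:
  Position 0: "bc" => no
  Position 1: "cb" => MATCH
  Position 2: "bc" => no
  Position 3: "cb" => MATCH
  Position 4: "bb" => no
  Position 5: "bb" => no
  Position 6: "ba" => no
  Position 7: "aa" => no
Total occurrences: 2

2


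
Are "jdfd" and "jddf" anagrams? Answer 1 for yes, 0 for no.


Strings: "jdfd", "jddf"
Sorted first:  ddfj
Sorted second: ddfj
Sorted forms match => anagrams

1


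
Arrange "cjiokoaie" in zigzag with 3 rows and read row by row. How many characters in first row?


Zigzag "cjiokoaie" into 3 rows:
Placing characters:
  'c' => row 0
  'j' => row 1
  'i' => row 2
  'o' => row 1
  'k' => row 0
  'o' => row 1
  'a' => row 2
  'i' => row 1
  'e' => row 0
Rows:
  Row 0: "cke"
  Row 1: "jooi"
  Row 2: "ia"
First row length: 3

3


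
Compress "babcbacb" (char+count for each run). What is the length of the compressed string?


Input: babcbacb
Runs:
  'b' x 1 => "b1"
  'a' x 1 => "a1"
  'b' x 1 => "b1"
  'c' x 1 => "c1"
  'b' x 1 => "b1"
  'a' x 1 => "a1"
  'c' x 1 => "c1"
  'b' x 1 => "b1"
Compressed: "b1a1b1c1b1a1c1b1"
Compressed length: 16

16


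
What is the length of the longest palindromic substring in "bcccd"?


Input: "bcccd"
Checking substrings for palindromes:
  [1:4] "ccc" (len 3) => palindrome
  [1:3] "cc" (len 2) => palindrome
  [2:4] "cc" (len 2) => palindrome
Longest palindromic substring: "ccc" with length 3

3


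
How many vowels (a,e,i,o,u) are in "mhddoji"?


Input: mhddoji
Checking each character:
  'm' at position 0: consonant
  'h' at position 1: consonant
  'd' at position 2: consonant
  'd' at position 3: consonant
  'o' at position 4: vowel (running total: 1)
  'j' at position 5: consonant
  'i' at position 6: vowel (running total: 2)
Total vowels: 2

2


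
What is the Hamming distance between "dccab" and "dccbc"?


Comparing "dccab" and "dccbc" position by position:
  Position 0: 'd' vs 'd' => same
  Position 1: 'c' vs 'c' => same
  Position 2: 'c' vs 'c' => same
  Position 3: 'a' vs 'b' => differ
  Position 4: 'b' vs 'c' => differ
Total differences (Hamming distance): 2

2


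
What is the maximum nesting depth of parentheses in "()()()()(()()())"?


Input: "()()()()(()()())"
Tracking depth:
  Position 0 '(': depth becomes 1
  Position 1 ')': depth becomes 0
  Position 2 '(': depth becomes 1
  Position 3 ')': depth becomes 0
  Position 4 '(': depth becomes 1
  Position 5 ')': depth becomes 0
  Position 6 '(': depth becomes 1
  Position 7 ')': depth becomes 0
  Position 8 '(': depth becomes 1
  Position 9 '(': depth becomes 2
  Position 10 ')': depth becomes 1
  Position 11 '(': depth becomes 2
  Position 12 ')': depth becomes 1
  Position 13 '(': depth becomes 2
  Position 14 ')': depth becomes 1
  Position 15 ')': depth becomes 0
Maximum depth reached: 2

2


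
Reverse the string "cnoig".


Input: cnoig
Reading characters right to left:
  Position 4: 'g'
  Position 3: 'i'
  Position 2: 'o'
  Position 1: 'n'
  Position 0: 'c'
Reversed: gionc

gionc


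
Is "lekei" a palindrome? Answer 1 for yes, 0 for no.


Input: lekei
Reversed: iekel
  Compare pos 0 ('l') with pos 4 ('i'): MISMATCH
  Compare pos 1 ('e') with pos 3 ('e'): match
Result: not a palindrome

0


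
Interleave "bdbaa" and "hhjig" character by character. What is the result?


Interleaving "bdbaa" and "hhjig":
  Position 0: 'b' from first, 'h' from second => "bh"
  Position 1: 'd' from first, 'h' from second => "dh"
  Position 2: 'b' from first, 'j' from second => "bj"
  Position 3: 'a' from first, 'i' from second => "ai"
  Position 4: 'a' from first, 'g' from second => "ag"
Result: bhdhbjaiag

bhdhbjaiag


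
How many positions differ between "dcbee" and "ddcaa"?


Comparing "dcbee" and "ddcaa" position by position:
  Position 0: 'd' vs 'd' => same
  Position 1: 'c' vs 'd' => DIFFER
  Position 2: 'b' vs 'c' => DIFFER
  Position 3: 'e' vs 'a' => DIFFER
  Position 4: 'e' vs 'a' => DIFFER
Positions that differ: 4

4


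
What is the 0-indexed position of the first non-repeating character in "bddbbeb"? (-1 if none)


Input: bddbbeb
Character frequencies:
  'b': 4
  'd': 2
  'e': 1
Scanning left to right for freq == 1:
  Position 0 ('b'): freq=4, skip
  Position 1 ('d'): freq=2, skip
  Position 2 ('d'): freq=2, skip
  Position 3 ('b'): freq=4, skip
  Position 4 ('b'): freq=4, skip
  Position 5 ('e'): unique! => answer = 5

5


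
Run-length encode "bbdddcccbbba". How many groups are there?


Input: bbdddcccbbba
Scanning for consecutive runs:
  Group 1: 'b' x 2 (positions 0-1)
  Group 2: 'd' x 3 (positions 2-4)
  Group 3: 'c' x 3 (positions 5-7)
  Group 4: 'b' x 3 (positions 8-10)
  Group 5: 'a' x 1 (positions 11-11)
Total groups: 5

5
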